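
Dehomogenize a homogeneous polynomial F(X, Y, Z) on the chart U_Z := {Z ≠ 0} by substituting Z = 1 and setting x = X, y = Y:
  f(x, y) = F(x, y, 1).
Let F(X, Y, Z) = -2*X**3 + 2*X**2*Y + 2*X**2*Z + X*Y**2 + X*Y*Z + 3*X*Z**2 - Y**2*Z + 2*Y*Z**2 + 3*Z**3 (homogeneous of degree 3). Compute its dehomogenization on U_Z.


f(x, y) = -2*x**3 + 2*x**2*y + 2*x**2 + x*y**2 + x*y + 3*x - y**2 + 2*y + 3

On U_Z we set Z = 1. Each monomial c·X^i·Y^j·Z^k in F becomes c·x^i·y^j·1^k = c·x^i·y^j.
Substituting Z = 1: F(X, Y, 1) = -2*x**3 + 2*x**2*y + 2*x**2 + x*y**2 + x*y + 3*x - y**2 + 2*y + 3.
Note: deg(f) ≤ deg(F) = 3; strict inequality happens when F is divisible by Z (lost terms).


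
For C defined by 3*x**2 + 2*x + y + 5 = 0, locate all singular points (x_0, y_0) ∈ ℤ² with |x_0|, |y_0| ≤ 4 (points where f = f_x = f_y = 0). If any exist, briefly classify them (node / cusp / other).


No singular points in the scanned grid; C is smooth there.

Compute partial derivatives:
  f_x = 6*x + 2.
  f_y = 1.
f_y = 1 is a nonzero constant, so f_y never vanishes: no point (x, y) can satisfy f = f_x = f_y = 0. In particular no (x, y) ∈ {−4, ..., 4}² is singular; the curve is smooth.


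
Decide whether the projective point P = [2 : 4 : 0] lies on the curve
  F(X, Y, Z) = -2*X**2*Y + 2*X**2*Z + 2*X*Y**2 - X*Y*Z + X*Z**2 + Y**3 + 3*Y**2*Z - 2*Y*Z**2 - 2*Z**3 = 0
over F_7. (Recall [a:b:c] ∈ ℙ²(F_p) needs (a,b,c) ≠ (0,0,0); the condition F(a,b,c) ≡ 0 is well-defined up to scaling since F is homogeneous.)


F(2,4,0) ≡ 5 (mod 7); P is NOT on the curve.

Evaluate F(2, 4, 0) term-by-term (mod 7).
  -2*X**2*Y ↦ -2·4·4·1 = -32
  2*X**2*Z ↦ 2·4·1·0 = 0
  2*X*Y**2 ↦ 2·2·16·1 = 64
  -X*Y*Z ↦ -1·2·4·0 = 0
  X*Z**2 ↦ 1·2·1·0 = 0
  Y**3 ↦ 1·1·64·1 = 64
  3*Y**2*Z ↦ 3·1·16·0 = 0
  -2*Y*Z**2 ↦ -2·1·4·0 = 0
  -2*Z**3 ↦ -2·1·1·0 = 0
Sum: F(2, 4, 0) = (-32) + (0) + (64) + (0) + (0) + (64) + (0) + (0) + (0) = 96.
Reducing mod 7: 96 ≡ 5 (mod 7).
Since F(a, b, c) ≡ 5 ≠ 0 (mod 7), P does NOT lie on the curve.


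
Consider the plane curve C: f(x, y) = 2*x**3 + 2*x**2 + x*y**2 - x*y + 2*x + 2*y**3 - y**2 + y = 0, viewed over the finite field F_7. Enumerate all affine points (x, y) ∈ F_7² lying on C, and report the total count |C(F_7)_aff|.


Affine F_7-points: {(0, 0), (0, 2), (2, 0), (2, 4), (2, 6), (3, 2), (4, 0), (6, 1)}; count = 8.

For each of the 49 pairs (x, y) ∈ F_7², evaluate f(x, y) mod 7. Record the zeros.
  x = 0: [0↦0, 1↦2, 2↦0, 3↦6, 4↦4, 5↦6, 6↦3]  zeros at y ∈ {0, 2}
  x = 1: [0↦6, 1↦1, 2↦1, 3↦4, 4↦1, 5↦4, 6↦4]  zeros at y ∈ ∅
  x = 2: [0↦0, 1↦2, 2↦4, 3↦4, 4↦0, 5↦4, 6↦0]  zeros at y ∈ {0, 4, 6}
  x = 3: [0↦1, 1↦3, 2↦0, 3↦4, 4↦6, 5↦4, 6↦3]  zeros at y ∈ {2}
  x = 4: [0↦0, 1↦2, 2↦1, 3↦2, 4↦3, 5↦2, 6↦4]  zeros at y ∈ {0}
  x = 5: [0↦2, 1↦4, 2↦5, 3↦3, 4↦3, 5↦3, 6↦1]  zeros at y ∈ ∅
  x = 6: [0↦5, 1↦0, 2↦3, 3↦5, 4↦4, 5↦5, 6↦6]  zeros at y ∈ {1}
Collecting zeros: affine points = {(0, 0), (0, 2), (2, 0), (2, 4), (2, 6), (3, 2), (4, 0), (6, 1)}.
Total count |C(F_7)_aff| = 8.


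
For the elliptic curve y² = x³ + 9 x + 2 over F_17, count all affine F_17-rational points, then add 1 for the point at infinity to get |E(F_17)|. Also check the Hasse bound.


Affine points = {(0, 6), (0, 11), (4, 0), (5, 6), (5, 11), (6, 0), (7, 0), (8, 5), (8, 12), (9, 8), (9, 9), (10, 2), (10, 15), (11, 2), (11, 15), (12, 6), (12, 11), (13, 2), (13, 15), (14, 4), (14, 13), (16, 3), (16, 14)}; affine count = 23; |E(F_17)| = 24.

Discriminant check: Δ ∝ 4a³ + 27b² = 4·9³ + 27·2² = 4·729 + 27·4 ≡ 15 (mod 17). Nonzero ⇒ E is nonsingular.
For each x ∈ F_17, compute rhs = x³ + 9·x + 2 mod 17, then count y ∈ F_17 with y² ≡ rhs.
  x = 0: rhs = 2, matching y values: 6, 11 (2 points).
  x = 1: rhs = 12, matching y values: none (0 points).
  x = 2: rhs = 11, matching y values: none (0 points).
  x = 3: rhs = 5, matching y values: none (0 points).
  x = 4: rhs = 0, matching y values: 0 (1 points).
  x = 5: rhs = 2, matching y values: 6, 11 (2 points).
  x = 6: rhs = 0, matching y values: 0 (1 points).
  x = 7: rhs = 0, matching y values: 0 (1 points).
  x = 8: rhs = 8, matching y values: 5, 12 (2 points).
  x = 9: rhs = 13, matching y values: 8, 9 (2 points).
  x = 10: rhs = 4, matching y values: 2, 15 (2 points).
  x = 11: rhs = 4, matching y values: 2, 15 (2 points).
  x = 12: rhs = 2, matching y values: 6, 11 (2 points).
  x = 13: rhs = 4, matching y values: 2, 15 (2 points).
  x = 14: rhs = 16, matching y values: 4, 13 (2 points).
  x = 15: rhs = 10, matching y values: none (0 points).
  x = 16: rhs = 9, matching y values: 3, 14 (2 points).
Total affine count: 23.
Full point count |E(F_17)| = 23 + 1 = 24.
Hasse bound: |24 − (17+1)| = |6| = 6 ≤ 2√17 ≈ 8.2462 ✓.


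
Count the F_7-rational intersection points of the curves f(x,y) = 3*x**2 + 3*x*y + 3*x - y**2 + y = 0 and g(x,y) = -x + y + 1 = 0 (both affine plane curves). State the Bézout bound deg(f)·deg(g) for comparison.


Common zeros: {(6, 5)}; count = 1; Bézout bound = 2.

deg(f) = 2, deg(g) = 1, so Bézout bound = 2.
Scan x ∈ F_7. For each x, list the y ∈ F_7 with f(x, y) ≡ 0 and those with g(x, y) ≡ 0 (mod 7); the common zeros in that column are the intersection.
  x = 0: f ≡ 0 at y ∈ {0, 1}; g ≡ 0 at y ∈ {6}; common: ∅.
  x = 1: f ≡ 0 at y ∈ ∅; g ≡ 0 at y ∈ {0}; common: ∅.
  x = 2: f ≡ 0 at y ∈ {2, 5}; g ≡ 0 at y ∈ {1}; common: ∅.
  x = 3: f ≡ 0 at y ∈ ∅; g ≡ 0 at y ∈ {2}; common: ∅.
  x = 4: f ≡ 0 at y ∈ ∅; g ≡ 0 at y ∈ {3}; common: ∅.
  x = 5: f ≡ 0 at y ∈ {1}; g ≡ 0 at y ∈ {4}; common: ∅.
  x = 6: f ≡ 0 at y ∈ {0, 5}; g ≡ 0 at y ∈ {5}; common: {5}.
Collecting: common zeros = {(6, 5)}, so the count is 1.
Comparison with the Bézout bound: 1 ≤ 2 = deg(f)·deg(g), as expected for curves with no common component (the affine F_7-count falls short of the bound because intersections may lie at infinity, over extension fields, or carry multiplicity).


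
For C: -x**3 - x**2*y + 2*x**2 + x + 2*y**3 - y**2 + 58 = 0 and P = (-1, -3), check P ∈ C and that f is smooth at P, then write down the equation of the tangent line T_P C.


Tangent line at P: -12*x + 59*y + 165 = 0.

Step 1: f(-1, -3) = 0, so P lies on C.
Step 2: partial derivatives
  f_x(x, y) = -3*x**2 - 2*x*y + 4*x + 1, f_y(x, y) = -x**2 + 6*y**2 - 2*y.
  f_x(P) = -12, f_y(P) = 59 (gradient nonzero, so P is smooth).
Step 3: tangent line at P: -12·(x − -1) + 59·(y − -3) = 0.
Expanding: -12*x + 59*y + 165 = 0.


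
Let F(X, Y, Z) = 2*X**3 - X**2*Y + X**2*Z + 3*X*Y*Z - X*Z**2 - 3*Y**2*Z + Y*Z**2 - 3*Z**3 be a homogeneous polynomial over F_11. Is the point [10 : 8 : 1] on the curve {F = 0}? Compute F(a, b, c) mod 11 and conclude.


F(10,8,1) ≡ 1 (mod 11); P is NOT on the curve.

Evaluate F(10, 8, 1) term-by-term (mod 11).
  2*X**3 ↦ 2·1000·1·1 = 2000
  -X**2*Y ↦ -1·100·8·1 = -800
  X**2*Z ↦ 1·100·1·1 = 100
  3*X*Y*Z ↦ 3·10·8·1 = 240
  -X*Z**2 ↦ -1·10·1·1 = -10
  -3*Y**2*Z ↦ -3·1·64·1 = -192
  Y*Z**2 ↦ 1·1·8·1 = 8
  -3*Z**3 ↦ -3·1·1·1 = -3
Sum: F(10, 8, 1) = (2000) + (-800) + (100) + (240) + (-10) + (-192) + (8) + (-3) = 1343.
Reducing mod 11: 1343 ≡ 1 (mod 11).
Since F(a, b, c) ≡ 1 ≠ 0 (mod 11), P does NOT lie on the curve.


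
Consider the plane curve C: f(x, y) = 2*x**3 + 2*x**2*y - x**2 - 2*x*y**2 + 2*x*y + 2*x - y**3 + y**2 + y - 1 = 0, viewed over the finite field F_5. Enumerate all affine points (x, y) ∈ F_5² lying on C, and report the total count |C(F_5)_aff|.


Affine F_5-points: {(0, 1), (0, 4), (1, 1), (1, 2), (2, 0), (2, 3), (2, 4), (3, 0), (4, 2)}; count = 9.

For each of the 25 pairs (x, y) ∈ F_5², evaluate f(x, y) mod 5. Record the zeros.
  x = 0: [0↦4, 1↦0, 2↦2, 3↦4, 4↦0]  zeros at y ∈ {1, 4}
  x = 1: [0↦2, 1↦0, 2↦0, 3↦1, 4↦2]  zeros at y ∈ {1, 2}
  x = 2: [0↦0, 1↦4, 2↦1, 3↦0, 4↦0]  zeros at y ∈ {0, 3, 4}
  x = 3: [0↦0, 1↦4, 2↦2, 3↦3, 4↦1]  zeros at y ∈ {0}
  x = 4: [0↦4, 1↦2, 2↦0, 3↦2, 4↦2]  zeros at y ∈ {2}
Collecting zeros: affine points = {(0, 1), (0, 4), (1, 1), (1, 2), (2, 0), (2, 3), (2, 4), (3, 0), (4, 2)}.
Total count |C(F_5)_aff| = 9.


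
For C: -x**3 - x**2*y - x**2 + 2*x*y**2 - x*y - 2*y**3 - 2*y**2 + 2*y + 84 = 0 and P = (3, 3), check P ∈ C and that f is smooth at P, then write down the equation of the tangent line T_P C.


Tangent line at P: -36*x - 40*y + 228 = 0.

Step 1: f(3, 3) = 0, so P lies on C.
Step 2: partial derivatives
  f_x(x, y) = -3*x**2 - 2*x*y - 2*x + 2*y**2 - y, f_y(x, y) = -x**2 + 4*x*y - x - 6*y**2 - 4*y + 2.
  f_x(P) = -36, f_y(P) = -40 (gradient nonzero, so P is smooth).
Step 3: tangent line at P: -36·(x − 3) + -40·(y − 3) = 0.
Expanding: -36*x - 40*y + 228 = 0.


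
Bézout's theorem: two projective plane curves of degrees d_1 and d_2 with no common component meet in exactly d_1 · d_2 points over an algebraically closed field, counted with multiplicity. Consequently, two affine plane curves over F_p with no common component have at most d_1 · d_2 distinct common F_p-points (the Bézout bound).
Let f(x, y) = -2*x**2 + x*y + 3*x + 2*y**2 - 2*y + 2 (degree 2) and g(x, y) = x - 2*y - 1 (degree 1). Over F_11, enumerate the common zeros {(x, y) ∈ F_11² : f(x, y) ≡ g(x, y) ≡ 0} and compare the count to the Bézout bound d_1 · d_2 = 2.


Common zeros: ∅; count = 0; Bézout bound = 2.

deg(f) = 2, deg(g) = 1, so Bézout bound = 2.
Scan x ∈ F_11. For each x, list the y ∈ F_11 with f(x, y) ≡ 0 and those with g(x, y) ≡ 0 (mod 11); the common zeros in that column are the intersection.
  x = 0: f ≡ 0 at y ∈ ∅; g ≡ 0 at y ∈ {5}; common: ∅.
  x = 1: f ≡ 0 at y ∈ ∅; g ≡ 0 at y ∈ {0}; common: ∅.
  x = 2: f ≡ 0 at y ∈ {0}; g ≡ 0 at y ∈ {6}; common: ∅.
  x = 3: f ≡ 0 at y ∈ ∅; g ≡ 0 at y ∈ {1}; common: ∅.
  x = 4: f ≡ 0 at y ∈ {4, 6}; g ≡ 0 at y ∈ {7}; common: ∅.
  x = 5: f ≡ 0 at y ∈ {0, 4}; g ≡ 0 at y ∈ {2}; common: ∅.
  x = 6: f ≡ 0 at y ∈ {3, 6}; g ≡ 0 at y ∈ {8}; common: ∅.
  x = 7: f ≡ 0 at y ∈ {5, 9}; g ≡ 0 at y ∈ {3}; common: ∅.
  x = 8: f ≡ 0 at y ∈ {3, 5}; g ≡ 0 at y ∈ {9}; common: ∅.
  x = 9: f ≡ 0 at y ∈ ∅; g ≡ 0 at y ∈ {4}; common: ∅.
  x = 10: f ≡ 0 at y ∈ {9}; g ≡ 0 at y ∈ {10}; common: ∅.
Collecting: common zeros = ∅, so the count is 0.
Comparison with the Bézout bound: 0 ≤ 2 = deg(f)·deg(g), as expected for curves with no common component (the affine F_11-count falls short of the bound because intersections may lie at infinity, over extension fields, or carry multiplicity).


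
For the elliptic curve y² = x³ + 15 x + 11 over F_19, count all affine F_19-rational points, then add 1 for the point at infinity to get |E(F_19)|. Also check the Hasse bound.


Affine points = {(0, 7), (0, 12), (2, 7), (2, 12), (3, 8), (3, 11), (8, 4), (8, 15), (9, 1), (9, 18), (11, 5), (11, 14), (12, 0), (13, 3), (13, 16), (14, 1), (14, 18), (15, 1), (15, 18), (17, 7), (17, 12)}; affine count = 21; |E(F_19)| = 22.

Discriminant check: Δ ∝ 4a³ + 27b² = 4·15³ + 27·11² = 4·3375 + 27·121 ≡ 9 (mod 19). Nonzero ⇒ E is nonsingular.
For each x ∈ F_19, compute rhs = x³ + 15·x + 11 mod 19, then count y ∈ F_19 with y² ≡ rhs.
  x = 0: rhs = 11, matching y values: 7, 12 (2 points).
  x = 1: rhs = 8, matching y values: none (0 points).
  x = 2: rhs = 11, matching y values: 7, 12 (2 points).
  x = 3: rhs = 7, matching y values: 8, 11 (2 points).
  x = 4: rhs = 2, matching y values: none (0 points).
  x = 5: rhs = 2, matching y values: none (0 points).
  x = 6: rhs = 13, matching y values: none (0 points).
  x = 7: rhs = 3, matching y values: none (0 points).
  x = 8: rhs = 16, matching y values: 4, 15 (2 points).
  x = 9: rhs = 1, matching y values: 1, 18 (2 points).
  x = 10: rhs = 2, matching y values: none (0 points).
  x = 11: rhs = 6, matching y values: 5, 14 (2 points).
  x = 12: rhs = 0, matching y values: 0 (1 points).
  x = 13: rhs = 9, matching y values: 3, 16 (2 points).
  x = 14: rhs = 1, matching y values: 1, 18 (2 points).
  x = 15: rhs = 1, matching y values: 1, 18 (2 points).
  x = 16: rhs = 15, matching y values: none (0 points).
  x = 17: rhs = 11, matching y values: 7, 12 (2 points).
  x = 18: rhs = 14, matching y values: none (0 points).
Total affine count: 21.
Full point count |E(F_19)| = 21 + 1 = 22.
Hasse bound: |22 − (19+1)| = |2| = 2 ≤ 2√19 ≈ 8.7178 ✓.


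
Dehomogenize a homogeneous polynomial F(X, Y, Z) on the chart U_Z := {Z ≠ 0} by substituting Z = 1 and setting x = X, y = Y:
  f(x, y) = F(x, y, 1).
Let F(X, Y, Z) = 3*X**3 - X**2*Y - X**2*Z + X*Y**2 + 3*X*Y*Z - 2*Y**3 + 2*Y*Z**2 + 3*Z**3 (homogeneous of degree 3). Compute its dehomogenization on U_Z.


f(x, y) = 3*x**3 - x**2*y - x**2 + x*y**2 + 3*x*y - 2*y**3 + 2*y + 3

On U_Z we set Z = 1. Each monomial c·X^i·Y^j·Z^k in F becomes c·x^i·y^j·1^k = c·x^i·y^j.
Substituting Z = 1: F(X, Y, 1) = 3*x**3 - x**2*y - x**2 + x*y**2 + 3*x*y - 2*y**3 + 2*y + 3.
Note: deg(f) ≤ deg(F) = 3; strict inequality happens when F is divisible by Z (lost terms).


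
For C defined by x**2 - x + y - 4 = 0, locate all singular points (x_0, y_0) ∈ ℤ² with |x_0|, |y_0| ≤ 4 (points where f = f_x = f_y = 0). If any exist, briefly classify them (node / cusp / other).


No singular points in the scanned grid; C is smooth there.

Compute partial derivatives:
  f_x = 2*x - 1.
  f_y = 1.
f_y = 1 is a nonzero constant, so f_y never vanishes: no point (x, y) can satisfy f = f_x = f_y = 0. In particular no (x, y) ∈ {−4, ..., 4}² is singular; the curve is smooth.


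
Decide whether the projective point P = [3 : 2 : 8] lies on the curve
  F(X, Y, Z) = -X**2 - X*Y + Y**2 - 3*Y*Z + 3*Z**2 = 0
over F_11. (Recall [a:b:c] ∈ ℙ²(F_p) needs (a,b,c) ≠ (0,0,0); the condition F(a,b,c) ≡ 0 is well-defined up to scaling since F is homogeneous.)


F(3,2,8) ≡ 1 (mod 11); P is NOT on the curve.

Evaluate F(3, 2, 8) term-by-term (mod 11).
  -X**2 ↦ -1·9·1·1 = -9
  -X*Y ↦ -1·3·2·1 = -6
  Y**2 ↦ 1·1·4·1 = 4
  -3*Y*Z ↦ -3·1·2·8 = -48
  3*Z**2 ↦ 3·1·1·64 = 192
Sum: F(3, 2, 8) = (-9) + (-6) + (4) + (-48) + (192) = 133.
Reducing mod 11: 133 ≡ 1 (mod 11).
Since F(a, b, c) ≡ 1 ≠ 0 (mod 11), P does NOT lie on the curve.


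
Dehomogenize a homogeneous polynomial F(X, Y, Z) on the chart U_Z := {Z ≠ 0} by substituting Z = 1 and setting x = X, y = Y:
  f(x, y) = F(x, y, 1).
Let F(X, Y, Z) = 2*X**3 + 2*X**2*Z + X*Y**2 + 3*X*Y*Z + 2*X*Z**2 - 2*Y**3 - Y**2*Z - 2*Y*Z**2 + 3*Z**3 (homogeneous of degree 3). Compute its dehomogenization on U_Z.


f(x, y) = 2*x**3 + 2*x**2 + x*y**2 + 3*x*y + 2*x - 2*y**3 - y**2 - 2*y + 3

On U_Z we set Z = 1. Each monomial c·X^i·Y^j·Z^k in F becomes c·x^i·y^j·1^k = c·x^i·y^j.
Substituting Z = 1: F(X, Y, 1) = 2*x**3 + 2*x**2 + x*y**2 + 3*x*y + 2*x - 2*y**3 - y**2 - 2*y + 3.
Note: deg(f) ≤ deg(F) = 3; strict inequality happens when F is divisible by Z (lost terms).


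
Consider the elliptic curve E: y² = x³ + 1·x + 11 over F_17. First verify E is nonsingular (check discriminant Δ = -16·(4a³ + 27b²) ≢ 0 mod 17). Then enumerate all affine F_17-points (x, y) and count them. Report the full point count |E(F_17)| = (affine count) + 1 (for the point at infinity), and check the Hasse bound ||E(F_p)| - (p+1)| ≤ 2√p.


Affine points = {(1, 8), (1, 9), (2, 2), (2, 15), (7, 2), (7, 15), (8, 2), (8, 15), (9, 1), (9, 16), (10, 1), (10, 16), (12, 0), (14, 7), (14, 10), (15, 1), (15, 16), (16, 3), (16, 14)}; affine count = 19; |E(F_17)| = 20.

Discriminant check: Δ ∝ 4a³ + 27b² = 4·1³ + 27·11² = 4·1 + 27·121 ≡ 7 (mod 17). Nonzero ⇒ E is nonsingular.
For each x ∈ F_17, compute rhs = x³ + 1·x + 11 mod 17, then count y ∈ F_17 with y² ≡ rhs.
  x = 0: rhs = 11, matching y values: none (0 points).
  x = 1: rhs = 13, matching y values: 8, 9 (2 points).
  x = 2: rhs = 4, matching y values: 2, 15 (2 points).
  x = 3: rhs = 7, matching y values: none (0 points).
  x = 4: rhs = 11, matching y values: none (0 points).
  x = 5: rhs = 5, matching y values: none (0 points).
  x = 6: rhs = 12, matching y values: none (0 points).
  x = 7: rhs = 4, matching y values: 2, 15 (2 points).
  x = 8: rhs = 4, matching y values: 2, 15 (2 points).
  x = 9: rhs = 1, matching y values: 1, 16 (2 points).
  x = 10: rhs = 1, matching y values: 1, 16 (2 points).
  x = 11: rhs = 10, matching y values: none (0 points).
  x = 12: rhs = 0, matching y values: 0 (1 points).
  x = 13: rhs = 11, matching y values: none (0 points).
  x = 14: rhs = 15, matching y values: 7, 10 (2 points).
  x = 15: rhs = 1, matching y values: 1, 16 (2 points).
  x = 16: rhs = 9, matching y values: 3, 14 (2 points).
Total affine count: 19.
Full point count |E(F_17)| = 19 + 1 = 20.
Hasse bound: |20 − (17+1)| = |2| = 2 ≤ 2√17 ≈ 8.2462 ✓.


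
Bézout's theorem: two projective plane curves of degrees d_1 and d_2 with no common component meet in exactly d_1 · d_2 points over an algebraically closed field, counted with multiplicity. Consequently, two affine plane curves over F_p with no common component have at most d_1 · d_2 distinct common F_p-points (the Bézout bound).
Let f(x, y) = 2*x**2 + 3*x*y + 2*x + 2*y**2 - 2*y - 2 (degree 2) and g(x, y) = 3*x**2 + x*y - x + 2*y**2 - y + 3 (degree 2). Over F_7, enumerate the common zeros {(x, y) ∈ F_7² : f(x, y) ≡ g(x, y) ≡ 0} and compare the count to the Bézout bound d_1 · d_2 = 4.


Common zeros: ∅; count = 0; Bézout bound = 4.

deg(f) = 2, deg(g) = 2, so Bézout bound = 4.
Scan x ∈ F_7. For each x, list the y ∈ F_7 with f(x, y) ≡ 0 and those with g(x, y) ≡ 0 (mod 7); the common zeros in that column are the intersection.
  x = 0: f ≡ 0 at y ∈ ∅; g ≡ 0 at y ∈ ∅; common: ∅.
  x = 1: f ≡ 0 at y ∈ ∅; g ≡ 0 at y ∈ {1, 6}; common: ∅.
  x = 2: f ≡ 0 at y ∈ ∅; g ≡ 0 at y ∈ {4, 6}; common: ∅.
  x = 3: f ≡ 0 at y ∈ ∅; g ≡ 0 at y ∈ ∅; common: ∅.
  x = 4: f ≡ 0 at y ∈ ∅; g ≡ 0 at y ∈ {4, 5}; common: ∅.
  x = 5: f ≡ 0 at y ∈ ∅; g ≡ 0 at y ∈ ∅; common: ∅.
  x = 6: f ≡ 0 at y ∈ ∅; g ≡ 0 at y ∈ {0, 1}; common: ∅.
Collecting: common zeros = ∅, so the count is 0.
Comparison with the Bézout bound: 0 ≤ 4 = deg(f)·deg(g), as expected for curves with no common component (the affine F_7-count falls short of the bound because intersections may lie at infinity, over extension fields, or carry multiplicity).


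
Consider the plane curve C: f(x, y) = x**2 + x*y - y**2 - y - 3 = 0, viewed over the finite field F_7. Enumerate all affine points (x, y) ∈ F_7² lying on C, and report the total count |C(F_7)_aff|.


Affine F_7-points: {(3, 1)}; count = 1.

For each of the 49 pairs (x, y) ∈ F_7², evaluate f(x, y) mod 7. Record the zeros.
  x = 0: [0↦4, 1↦2, 2↦5, 3↦6, 4↦5, 5↦2, 6↦4]  zeros at y ∈ ∅
  x = 1: [0↦5, 1↦4, 2↦1, 3↦3, 4↦3, 5↦1, 6↦4]  zeros at y ∈ ∅
  x = 2: [0↦1, 1↦1, 2↦6, 3↦2, 4↦3, 5↦2, 6↦6]  zeros at y ∈ ∅
  x = 3: [0↦6, 1↦0, 2↦6, 3↦3, 4↦5, 5↦5, 6↦3]  zeros at y ∈ {1}
  x = 4: [0↦6, 1↦1, 2↦1, 3↦6, 4↦2, 5↦3, 6↦2]  zeros at y ∈ ∅
  x = 5: [0↦1, 1↦4, 2↦5, 3↦4, 4↦1, 5↦3, 6↦3]  zeros at y ∈ ∅
  x = 6: [0↦5, 1↦2, 2↦4, 3↦4, 4↦2, 5↦5, 6↦6]  zeros at y ∈ ∅
Collecting zeros: affine points = {(3, 1)}.
Total count |C(F_7)_aff| = 1.


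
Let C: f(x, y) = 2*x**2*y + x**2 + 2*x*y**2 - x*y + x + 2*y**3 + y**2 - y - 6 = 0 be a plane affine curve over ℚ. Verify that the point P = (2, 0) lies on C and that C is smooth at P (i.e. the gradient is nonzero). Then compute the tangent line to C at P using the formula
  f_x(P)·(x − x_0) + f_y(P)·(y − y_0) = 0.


Tangent line at P: 5*x + 5*y - 10 = 0.

Step 1: f(2, 0) = 0, so P lies on C.
Step 2: partial derivatives
  f_x(x, y) = 4*x*y + 2*x + 2*y**2 - y + 1, f_y(x, y) = 2*x**2 + 4*x*y - x + 6*y**2 + 2*y - 1.
  f_x(P) = 5, f_y(P) = 5 (gradient nonzero, so P is smooth).
Step 3: tangent line at P: 5·(x − 2) + 5·(y − 0) = 0.
Expanding: 5*x + 5*y - 10 = 0.


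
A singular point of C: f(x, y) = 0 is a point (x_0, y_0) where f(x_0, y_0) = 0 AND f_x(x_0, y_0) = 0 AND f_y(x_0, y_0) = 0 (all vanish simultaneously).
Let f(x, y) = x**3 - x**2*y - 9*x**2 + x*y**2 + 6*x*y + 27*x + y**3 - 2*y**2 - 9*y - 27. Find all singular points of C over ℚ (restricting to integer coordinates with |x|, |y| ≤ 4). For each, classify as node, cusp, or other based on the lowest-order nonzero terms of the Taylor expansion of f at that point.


Singular points: {(3, 0)}; classification: cusp.

Compute partial derivatives:
  f_x = 3*x**2 - 2*x*y - 18*x + y**2 + 6*y + 27.
  f_y = -x**2 + 2*x*y + 6*x + 3*y**2 - 4*y - 9.
Scan x_0 ∈ {−4, ..., 4}. For each x_0, f_y(x_0, y) is a polynomial in y; find its integer roots y ∈ {−4, ..., 4}, then test f_x and f at those candidates.
  x = -4: f_y(-4, y) = 3*y**2 - 12*y - 49; no integer root y with |y| ≤ 4.
  x = -3: f_y(-3, y) = 3*y**2 - 10*y - 36; no integer root y with |y| ≤ 4.
  x = -2: f_y(-2, y) = 3*y**2 - 8*y - 25; no integer root y with |y| ≤ 4.
  x = -1: f_y(-1, y) = 3*y**2 - 6*y - 16; no integer root y with |y| ≤ 4.
  x = 0: f_y(0, y) = 3*y**2 - 4*y - 9; no integer root y with |y| ≤ 4.
  x = 1: f_y(1, y) = 3*y**2 - 2*y - 4; no integer root y with |y| ≤ 4.
  x = 2: f_y(2, y) = 3*y**2 - 1; no integer root y with |y| ≤ 4.
  x = 3: f_y(3, y) = 3*y**2 + 2*y; vanishes at y ∈ {0}. (3, 0): f_x = 0, f = 0 — SINGULAR.
  x = 4: f_y(4, y) = 3*y**2 + 4*y - 1; no integer root y with |y| ≤ 4.
Only singular point on the grid: (3, 0).
Classify: substitute x = 3 + u, y = 0 + v and expand: f = u**3 - u**2*v + u*v**2 + v**3 + v**2.
No constant or linear terms (consistent with a singular point). Quadratic part: v**2. Cubic part: u**3 - u**2*v + u*v**2 + v**3.
The quadratic part v**2 is a perfect square, so there is a single (double) tangent line v = 0, i.e. y = 0. Restricting the cubic part to that line (v = 0) leaves u**3 ≠ 0, so f is not divisible by v and the branch is v² ≈ -u**3 to lowest order — this is a cusp.
Classification: cusp.


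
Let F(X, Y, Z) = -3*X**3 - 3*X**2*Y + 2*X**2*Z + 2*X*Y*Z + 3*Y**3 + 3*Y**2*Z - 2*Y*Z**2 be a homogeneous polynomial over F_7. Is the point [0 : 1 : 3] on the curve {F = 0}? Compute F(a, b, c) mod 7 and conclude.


F(0,1,3) ≡ 1 (mod 7); P is NOT on the curve.

Evaluate F(0, 1, 3) term-by-term (mod 7).
  -3*X**3 ↦ -3·0·1·1 = 0
  -3*X**2*Y ↦ -3·0·1·1 = 0
  2*X**2*Z ↦ 2·0·1·3 = 0
  2*X*Y*Z ↦ 2·0·1·3 = 0
  3*Y**3 ↦ 3·1·1·1 = 3
  3*Y**2*Z ↦ 3·1·1·3 = 9
  -2*Y*Z**2 ↦ -2·1·1·9 = -18
Sum: F(0, 1, 3) = (0) + (0) + (0) + (0) + (3) + (9) + (-18) = -6.
Reducing mod 7: -6 ≡ 1 (mod 7).
Since F(a, b, c) ≡ 1 ≠ 0 (mod 7), P does NOT lie on the curve.


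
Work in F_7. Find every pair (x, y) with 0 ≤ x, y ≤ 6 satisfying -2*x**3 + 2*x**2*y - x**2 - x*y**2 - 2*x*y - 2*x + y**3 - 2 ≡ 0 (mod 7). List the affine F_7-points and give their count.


Affine F_7-points: {(1, 0), (1, 1), (3, 3), (3, 4), (4, 0), (4, 1), (4, 3), (5, 0), (6, 1), (6, 2), (6, 3)}; count = 11.

For each of the 49 pairs (x, y) ∈ F_7², evaluate f(x, y) mod 7. Record the zeros.
  x = 0: [0↦5, 1↦6, 2↦6, 3↦4, 4↦6, 5↦4, 6↦4]  zeros at y ∈ ∅
  x = 1: [0↦0, 1↦0, 2↦4, 3↦4, 4↦6, 5↦2, 6↦5]  zeros at y ∈ {0, 1}
  x = 2: [0↦2, 1↦5, 2↦3, 3↦2, 4↦1, 5↦6, 6↦2]  zeros at y ∈ ∅
  x = 3: [0↦6, 1↦2, 2↦5, 3↦0, 4↦0, 5↦4, 6↦4]  zeros at y ∈ {3, 4}
  x = 4: [0↦0, 1↦0, 2↦5, 3↦0, 4↦5, 5↦5, 6↦6]  zeros at y ∈ {0, 1, 3}
  x = 5: [0↦0, 1↦1, 2↦5, 3↦4, 4↦4, 5↦4, 6↦3]  zeros at y ∈ {0}
  x = 6: [0↦1, 1↦0, 2↦0, 3↦0, 4↦6, 5↦3, 6↦4]  zeros at y ∈ {1, 2, 3}
Collecting zeros: affine points = {(1, 0), (1, 1), (3, 3), (3, 4), (4, 0), (4, 1), (4, 3), (5, 0), (6, 1), (6, 2), (6, 3)}.
Total count |C(F_7)_aff| = 11.


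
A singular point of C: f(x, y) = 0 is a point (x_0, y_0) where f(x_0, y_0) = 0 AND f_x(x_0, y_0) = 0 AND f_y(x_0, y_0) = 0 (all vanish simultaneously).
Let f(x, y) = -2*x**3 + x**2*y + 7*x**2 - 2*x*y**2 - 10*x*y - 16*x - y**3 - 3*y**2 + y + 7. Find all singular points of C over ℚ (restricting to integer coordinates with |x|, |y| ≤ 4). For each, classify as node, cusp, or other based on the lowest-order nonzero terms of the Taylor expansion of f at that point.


Singular points: {(1, -2)}; classification: node.

Compute partial derivatives:
  f_x = -6*x**2 + 2*x*y + 14*x - 2*y**2 - 10*y - 16.
  f_y = x**2 - 4*x*y - 10*x - 3*y**2 - 6*y + 1.
Scan x_0 ∈ {−4, ..., 4}. For each x_0, f_y(x_0, y) is a polynomial in y; find its integer roots y ∈ {−4, ..., 4}, then test f_x and f at those candidates.
  x = -4: f_y(-4, y) = -3*y**2 + 10*y + 57; vanishes at y ∈ {-3}. (-4, -3): f_x = -132 ≠ 0.
  x = -3: f_y(-3, y) = -3*y**2 + 6*y + 40; no integer root y with |y| ≤ 4.
  x = -2: f_y(-2, y) = -3*y**2 + 2*y + 25; no integer root y with |y| ≤ 4.
  x = -1: f_y(-1, y) = -3*y**2 - 2*y + 12; no integer root y with |y| ≤ 4.
  x = 0: f_y(0, y) = -3*y**2 - 6*y + 1; no integer root y with |y| ≤ 4.
  x = 1: f_y(1, y) = -3*y**2 - 10*y - 8; vanishes at y ∈ {-2}. (1, -2): f_x = 0, f = 0 — SINGULAR.
  x = 2: f_y(2, y) = -3*y**2 - 14*y - 15; vanishes at y ∈ {-3}. (2, -3): f_x = -12 ≠ 0.
  x = 3: f_y(3, y) = -3*y**2 - 18*y - 20; no integer root y with |y| ≤ 4.
  x = 4: f_y(4, y) = -3*y**2 - 22*y - 23; no integer root y with |y| ≤ 4.
Only singular point on the grid: (1, -2).
Classify: substitute x = 1 + u, y = -2 + v and expand: f = -2*u**3 + u**2*v - u**2 - 2*u*v**2 - v**3 + v**2.
No constant or linear terms (consistent with a singular point). Quadratic part: -u**2 + v**2. Cubic part: -2*u**3 + u**2*v - 2*u*v**2 - v**3.
The quadratic part v**2 - u**2 = (v − u)(v + u) splits into two distinct linear factors, so there are two distinct tangent lines y − -2 = ±(x − 1) — this is a node (ordinary double point).
Classification: node.


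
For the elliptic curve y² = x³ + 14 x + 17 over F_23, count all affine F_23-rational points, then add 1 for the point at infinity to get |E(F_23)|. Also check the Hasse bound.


Affine points = {(1, 3), (1, 20), (6, 8), (6, 15), (12, 2), (12, 21), (13, 2), (13, 21), (14, 6), (14, 17), (16, 6), (16, 17), (17, 4), (17, 19), (18, 11), (18, 12), (19, 9), (19, 14), (21, 2), (21, 21), (22, 5), (22, 18)}; affine count = 22; |E(F_23)| = 23.

Discriminant check: Δ ∝ 4a³ + 27b² = 4·14³ + 27·17² = 4·2744 + 27·289 ≡ 11 (mod 23). Nonzero ⇒ E is nonsingular.
For each x ∈ F_23, compute rhs = x³ + 14·x + 17 mod 23, then count y ∈ F_23 with y² ≡ rhs.
  x = 0: rhs = 17, matching y values: none (0 points).
  x = 1: rhs = 9, matching y values: 3, 20 (2 points).
  x = 2: rhs = 7, matching y values: none (0 points).
  x = 3: rhs = 17, matching y values: none (0 points).
  x = 4: rhs = 22, matching y values: none (0 points).
  x = 5: rhs = 5, matching y values: none (0 points).
  x = 6: rhs = 18, matching y values: 8, 15 (2 points).
  x = 7: rhs = 21, matching y values: none (0 points).
  x = 8: rhs = 20, matching y values: none (0 points).
  x = 9: rhs = 21, matching y values: none (0 points).
  x = 10: rhs = 7, matching y values: none (0 points).
  x = 11: rhs = 7, matching y values: none (0 points).
  x = 12: rhs = 4, matching y values: 2, 21 (2 points).
  x = 13: rhs = 4, matching y values: 2, 21 (2 points).
  x = 14: rhs = 13, matching y values: 6, 17 (2 points).
  x = 15: rhs = 14, matching y values: none (0 points).
  x = 16: rhs = 13, matching y values: 6, 17 (2 points).
  x = 17: rhs = 16, matching y values: 4, 19 (2 points).
  x = 18: rhs = 6, matching y values: 11, 12 (2 points).
  x = 19: rhs = 12, matching y values: 9, 14 (2 points).
  x = 20: rhs = 17, matching y values: none (0 points).
  x = 21: rhs = 4, matching y values: 2, 21 (2 points).
  x = 22: rhs = 2, matching y values: 5, 18 (2 points).
Total affine count: 22.
Full point count |E(F_23)| = 22 + 1 = 23.
Hasse bound: |23 − (23+1)| = |-1| = 1 ≤ 2√23 ≈ 9.5917 ✓.


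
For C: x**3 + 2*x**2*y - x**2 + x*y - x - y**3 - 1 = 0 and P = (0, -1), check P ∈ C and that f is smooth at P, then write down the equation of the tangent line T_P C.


Tangent line at P: -2*x - 3*y - 3 = 0.

Step 1: f(0, -1) = 0, so P lies on C.
Step 2: partial derivatives
  f_x(x, y) = 3*x**2 + 4*x*y - 2*x + y - 1, f_y(x, y) = 2*x**2 + x - 3*y**2.
  f_x(P) = -2, f_y(P) = -3 (gradient nonzero, so P is smooth).
Step 3: tangent line at P: -2·(x − 0) + -3·(y − -1) = 0.
Expanding: -2*x - 3*y - 3 = 0.


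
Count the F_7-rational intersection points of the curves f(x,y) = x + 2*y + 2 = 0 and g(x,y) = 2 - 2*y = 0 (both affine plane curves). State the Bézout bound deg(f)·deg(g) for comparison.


Common zeros: {(3, 1)}; count = 1; Bézout bound = 1.

deg(f) = 1, deg(g) = 1, so Bézout bound = 1.
Scan x ∈ F_7. For each x, list the y ∈ F_7 with f(x, y) ≡ 0 and those with g(x, y) ≡ 0 (mod 7); the common zeros in that column are the intersection.
  x = 0: f ≡ 0 at y ∈ {6}; g ≡ 0 at y ∈ {1}; common: ∅.
  x = 1: f ≡ 0 at y ∈ {2}; g ≡ 0 at y ∈ {1}; common: ∅.
  x = 2: f ≡ 0 at y ∈ {5}; g ≡ 0 at y ∈ {1}; common: ∅.
  x = 3: f ≡ 0 at y ∈ {1}; g ≡ 0 at y ∈ {1}; common: {1}.
  x = 4: f ≡ 0 at y ∈ {4}; g ≡ 0 at y ∈ {1}; common: ∅.
  x = 5: f ≡ 0 at y ∈ {0}; g ≡ 0 at y ∈ {1}; common: ∅.
  x = 6: f ≡ 0 at y ∈ {3}; g ≡ 0 at y ∈ {1}; common: ∅.
Collecting: common zeros = {(3, 1)}, so the count is 1.
Comparison with the Bézout bound: 1 ≤ 1 = deg(f)·deg(g), as expected for curves with no common component (the bound is attained).


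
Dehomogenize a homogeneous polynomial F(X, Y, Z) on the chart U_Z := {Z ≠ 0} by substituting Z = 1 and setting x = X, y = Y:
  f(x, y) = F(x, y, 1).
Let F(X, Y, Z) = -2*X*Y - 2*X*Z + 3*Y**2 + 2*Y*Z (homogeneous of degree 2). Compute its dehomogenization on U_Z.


f(x, y) = -2*x*y - 2*x + 3*y**2 + 2*y

On U_Z we set Z = 1. Each monomial c·X^i·Y^j·Z^k in F becomes c·x^i·y^j·1^k = c·x^i·y^j.
Substituting Z = 1: F(X, Y, 1) = -2*x*y - 2*x + 3*y**2 + 2*y.
Note: deg(f) ≤ deg(F) = 2; strict inequality happens when F is divisible by Z (lost terms).


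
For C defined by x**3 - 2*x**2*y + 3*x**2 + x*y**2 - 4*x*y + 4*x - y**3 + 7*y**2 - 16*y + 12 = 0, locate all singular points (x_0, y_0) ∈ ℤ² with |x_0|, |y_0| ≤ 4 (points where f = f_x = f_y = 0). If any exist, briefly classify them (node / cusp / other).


Singular points: {(0, 2)}; classification: node.

Compute partial derivatives:
  f_x = 3*x**2 - 4*x*y + 6*x + y**2 - 4*y + 4.
  f_y = -2*x**2 + 2*x*y - 4*x - 3*y**2 + 14*y - 16.
Scan x_0 ∈ {−4, ..., 4}. For each x_0, f_y(x_0, y) is a polynomial in y; find its integer roots y ∈ {−4, ..., 4}, then test f_x and f at those candidates.
  x = -4: f_y(-4, y) = -3*y**2 + 6*y - 32; no integer root y with |y| ≤ 4.
  x = -3: f_y(-3, y) = -3*y**2 + 8*y - 22; no integer root y with |y| ≤ 4.
  x = -2: f_y(-2, y) = -3*y**2 + 10*y - 16; no integer root y with |y| ≤ 4.
  x = -1: f_y(-1, y) = -3*y**2 + 12*y - 14; no integer root y with |y| ≤ 4.
  x = 0: f_y(0, y) = -3*y**2 + 14*y - 16; vanishes at y ∈ {2}. (0, 2): f_x = 0, f = 0 — SINGULAR.
  x = 1: f_y(1, y) = -3*y**2 + 16*y - 22; no integer root y with |y| ≤ 4.
  x = 2: f_y(2, y) = -3*y**2 + 18*y - 32; no integer root y with |y| ≤ 4.
  x = 3: f_y(3, y) = -3*y**2 + 20*y - 46; no integer root y with |y| ≤ 4.
  x = 4: f_y(4, y) = -3*y**2 + 22*y - 64; no integer root y with |y| ≤ 4.
Only singular point on the grid: (0, 2).
Classify: substitute x = 0 + u, y = 2 + v and expand: f = u**3 - 2*u**2*v - u**2 + u*v**2 - v**3 + v**2.
No constant or linear terms (consistent with a singular point). Quadratic part: -u**2 + v**2. Cubic part: u**3 - 2*u**2*v + u*v**2 - v**3.
The quadratic part v**2 - u**2 = (v − u)(v + u) splits into two distinct linear factors, so there are two distinct tangent lines y − 2 = ±(x − 0) — this is a node (ordinary double point).
Classification: node.


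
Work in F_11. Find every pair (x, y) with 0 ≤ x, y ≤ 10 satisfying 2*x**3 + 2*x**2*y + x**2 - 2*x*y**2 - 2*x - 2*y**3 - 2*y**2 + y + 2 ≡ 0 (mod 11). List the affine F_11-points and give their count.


Affine F_11-points: {(0, 4), (1, 1), (1, 7), (3, 4), (9, 4), (9, 9), (9, 10)}; count = 7.

For each of the 121 pairs (x, y) ∈ F_11², evaluate f(x, y) mod 11. Record the zeros.
  x = 0: [0↦2, 1↦10, 2↦2, 3↦10, 4↦0, 5↦4, 6↦10, 7↦6, 8↦2, 9↦8, 10↦1]  zeros at y ∈ {4}
  x = 1: [0↦3, 1↦0, 2↦10, 3↦10, 4↦10, 5↦9, 6↦6, 7↦0, 8↦1, 9↦8, 10↦9]  zeros at y ∈ {1, 7}
  x = 2: [0↦7, 1↦8, 2↦7, 3↦3, 4↦6, 5↦4, 6↦7, 7↦3, 8↦2, 9↦3, 10↦5]  zeros at y ∈ ∅
  x = 3: [0↦4, 1↦2, 2↦5, 3↦1, 4↦0, 5↦1, 6↦3, 7↦5, 8↦6, 9↦5, 10↦1]  zeros at y ∈ {4}
  x = 4: [0↦6, 1↦5, 2↦5, 3↦5, 4↦4, 5↦1, 6↦6, 7↦7, 8↦3, 9↦4, 10↦9]  zeros at y ∈ ∅
  x = 5: [0↦3, 1↦7, 2↦8, 3↦5, 4↦8, 5↦5, 6↦6, 7↦10, 8↦5, 9↦1, 10↦8]  zeros at y ∈ ∅
  x = 6: [0↦7, 1↦9, 2↦4, 3↦2, 4↦2, 5↦3, 6↦4, 7↦4, 8↦2, 9↦8, 10↦10]  zeros at y ∈ ∅
  x = 7: [0↦8, 1↦1, 2↦5, 3↦8, 4↦9, 5↦7, 6↦1, 7↦1, 8↦6, 9↦4, 10↦5]  zeros at y ∈ ∅
  x = 8: [0↦7, 1↦6, 2↦1, 3↦2, 4↦8, 5↦7, 6↦9, 7↦2, 8↦7, 9↦1, 10↦5]  zeros at y ∈ ∅
  x = 9: [0↦5, 1↦3, 2↦4, 3↦7, 4↦0, 5↦4, 6↦7, 7↦8, 8↦6, 9↦0, 10↦0]  zeros at y ∈ {4, 9, 10}
  x = 10: [0↦3, 1↦4, 2↦4, 3↦2, 4↦8, 5↦10, 6↦7, 7↦9, 8↦4, 9↦2, 10↦2]  zeros at y ∈ ∅
Collecting zeros: affine points = {(0, 4), (1, 1), (1, 7), (3, 4), (9, 4), (9, 9), (9, 10)}.
Total count |C(F_11)_aff| = 7.


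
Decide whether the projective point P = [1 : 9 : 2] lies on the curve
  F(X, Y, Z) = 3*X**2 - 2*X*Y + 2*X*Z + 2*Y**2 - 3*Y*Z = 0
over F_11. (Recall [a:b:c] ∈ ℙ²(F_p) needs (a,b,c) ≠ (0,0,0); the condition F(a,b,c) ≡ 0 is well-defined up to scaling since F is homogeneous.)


F(1,9,2) ≡ 9 (mod 11); P is NOT on the curve.

Evaluate F(1, 9, 2) term-by-term (mod 11).
  3*X**2 ↦ 3·1·1·1 = 3
  -2*X*Y ↦ -2·1·9·1 = -18
  2*X*Z ↦ 2·1·1·2 = 4
  2*Y**2 ↦ 2·1·81·1 = 162
  -3*Y*Z ↦ -3·1·9·2 = -54
Sum: F(1, 9, 2) = (3) + (-18) + (4) + (162) + (-54) = 97.
Reducing mod 11: 97 ≡ 9 (mod 11).
Since F(a, b, c) ≡ 9 ≠ 0 (mod 11), P does NOT lie on the curve.


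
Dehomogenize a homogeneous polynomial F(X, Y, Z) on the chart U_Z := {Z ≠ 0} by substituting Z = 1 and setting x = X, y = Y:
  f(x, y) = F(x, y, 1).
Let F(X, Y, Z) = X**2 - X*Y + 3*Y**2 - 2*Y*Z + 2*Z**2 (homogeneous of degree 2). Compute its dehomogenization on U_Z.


f(x, y) = x**2 - x*y + 3*y**2 - 2*y + 2

On U_Z we set Z = 1. Each monomial c·X^i·Y^j·Z^k in F becomes c·x^i·y^j·1^k = c·x^i·y^j.
Substituting Z = 1: F(X, Y, 1) = x**2 - x*y + 3*y**2 - 2*y + 2.
Note: deg(f) ≤ deg(F) = 2; strict inequality happens when F is divisible by Z (lost terms).


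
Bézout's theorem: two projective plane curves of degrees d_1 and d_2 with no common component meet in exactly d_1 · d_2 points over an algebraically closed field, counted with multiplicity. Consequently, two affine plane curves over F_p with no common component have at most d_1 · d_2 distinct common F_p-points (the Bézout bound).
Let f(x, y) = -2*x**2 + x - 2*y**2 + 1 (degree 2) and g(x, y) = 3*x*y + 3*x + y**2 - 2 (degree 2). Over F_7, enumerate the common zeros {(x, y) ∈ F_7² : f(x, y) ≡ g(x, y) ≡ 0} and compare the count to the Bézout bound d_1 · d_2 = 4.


Common zeros: {(3, 0)}; count = 1; Bézout bound = 4.

deg(f) = 2, deg(g) = 2, so Bézout bound = 4.
Scan x ∈ F_7. For each x, list the y ∈ F_7 with f(x, y) ≡ 0 and those with g(x, y) ≡ 0 (mod 7); the common zeros in that column are the intersection.
  x = 0: f ≡ 0 at y ∈ {2, 5}; g ≡ 0 at y ∈ {3, 4}; common: ∅.
  x = 1: f ≡ 0 at y ∈ {0}; g ≡ 0 at y ∈ ∅; common: ∅.
  x = 2: f ≡ 0 at y ∈ {1, 6}; g ≡ 0 at y ∈ ∅; common: ∅.
  x = 3: f ≡ 0 at y ∈ {0}; g ≡ 0 at y ∈ {0, 5}; common: {0}.
  x = 4: f ≡ 0 at y ∈ {2, 5}; g ≡ 0 at y ∈ ∅; common: ∅.
  x = 5: f ≡ 0 at y ∈ ∅; g ≡ 0 at y ∈ ∅; common: ∅.
  x = 6: f ≡ 0 at y ∈ ∅; g ≡ 0 at y ∈ {1, 2}; common: ∅.
Collecting: common zeros = {(3, 0)}, so the count is 1.
Comparison with the Bézout bound: 1 ≤ 4 = deg(f)·deg(g), as expected for curves with no common component (the affine F_7-count falls short of the bound because intersections may lie at infinity, over extension fields, or carry multiplicity).


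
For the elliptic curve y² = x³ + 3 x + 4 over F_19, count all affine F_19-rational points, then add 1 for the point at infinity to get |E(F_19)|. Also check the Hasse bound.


Affine points = {(0, 2), (0, 17), (4, 2), (4, 17), (5, 7), (5, 12), (7, 8), (7, 11), (9, 0), (11, 0), (12, 1), (12, 18), (13, 6), (13, 13), (14, 4), (14, 15), (15, 2), (15, 17), (16, 5), (16, 14), (17, 3), (17, 16), (18, 0)}; affine count = 23; |E(F_19)| = 24.

Discriminant check: Δ ∝ 4a³ + 27b² = 4·3³ + 27·4² = 4·27 + 27·16 ≡ 8 (mod 19). Nonzero ⇒ E is nonsingular.
For each x ∈ F_19, compute rhs = x³ + 3·x + 4 mod 19, then count y ∈ F_19 with y² ≡ rhs.
  x = 0: rhs = 4, matching y values: 2, 17 (2 points).
  x = 1: rhs = 8, matching y values: none (0 points).
  x = 2: rhs = 18, matching y values: none (0 points).
  x = 3: rhs = 2, matching y values: none (0 points).
  x = 4: rhs = 4, matching y values: 2, 17 (2 points).
  x = 5: rhs = 11, matching y values: 7, 12 (2 points).
  x = 6: rhs = 10, matching y values: none (0 points).
  x = 7: rhs = 7, matching y values: 8, 11 (2 points).
  x = 8: rhs = 8, matching y values: none (0 points).
  x = 9: rhs = 0, matching y values: 0 (1 points).
  x = 10: rhs = 8, matching y values: none (0 points).
  x = 11: rhs = 0, matching y values: 0 (1 points).
  x = 12: rhs = 1, matching y values: 1, 18 (2 points).
  x = 13: rhs = 17, matching y values: 6, 13 (2 points).
  x = 14: rhs = 16, matching y values: 4, 15 (2 points).
  x = 15: rhs = 4, matching y values: 2, 17 (2 points).
  x = 16: rhs = 6, matching y values: 5, 14 (2 points).
  x = 17: rhs = 9, matching y values: 3, 16 (2 points).
  x = 18: rhs = 0, matching y values: 0 (1 points).
Total affine count: 23.
Full point count |E(F_19)| = 23 + 1 = 24.
Hasse bound: |24 − (19+1)| = |4| = 4 ≤ 2√19 ≈ 8.7178 ✓.


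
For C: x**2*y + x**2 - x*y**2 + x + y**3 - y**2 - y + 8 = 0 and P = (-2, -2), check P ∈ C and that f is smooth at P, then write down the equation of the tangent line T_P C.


Tangent line at P: x + 11*y + 24 = 0.

Step 1: f(-2, -2) = 0, so P lies on C.
Step 2: partial derivatives
  f_x(x, y) = 2*x*y + 2*x - y**2 + 1, f_y(x, y) = x**2 - 2*x*y + 3*y**2 - 2*y - 1.
  f_x(P) = 1, f_y(P) = 11 (gradient nonzero, so P is smooth).
Step 3: tangent line at P: 1·(x − -2) + 11·(y − -2) = 0.
Expanding: x + 11*y + 24 = 0.


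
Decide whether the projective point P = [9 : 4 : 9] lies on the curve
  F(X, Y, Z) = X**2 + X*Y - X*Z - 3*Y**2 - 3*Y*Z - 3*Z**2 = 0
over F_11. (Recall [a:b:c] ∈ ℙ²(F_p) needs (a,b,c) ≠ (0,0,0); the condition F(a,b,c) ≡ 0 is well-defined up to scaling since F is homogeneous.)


F(9,4,9) ≡ 0 (mod 11); P is on the curve.

Evaluate F(9, 4, 9) term-by-term (mod 11).
  X**2 ↦ 1·81·1·1 = 81
  X*Y ↦ 1·9·4·1 = 36
  -X*Z ↦ -1·9·1·9 = -81
  -3*Y**2 ↦ -3·1·16·1 = -48
  -3*Y*Z ↦ -3·1·4·9 = -108
  -3*Z**2 ↦ -3·1·1·81 = -243
Sum: F(9, 4, 9) = (81) + (36) + (-81) + (-48) + (-108) + (-243) = -363.
Reducing mod 11: -363 ≡ 0 (mod 11).
Since F(a, b, c) ≡ 0 (mod 11), P lies on the curve.


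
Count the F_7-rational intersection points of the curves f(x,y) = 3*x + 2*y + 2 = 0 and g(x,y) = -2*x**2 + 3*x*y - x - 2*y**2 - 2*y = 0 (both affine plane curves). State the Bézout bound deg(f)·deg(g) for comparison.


Common zeros: {(0, 6)}; count = 1; Bézout bound = 2.

deg(f) = 1, deg(g) = 2, so Bézout bound = 2.
Scan x ∈ F_7. For each x, list the y ∈ F_7 with f(x, y) ≡ 0 and those with g(x, y) ≡ 0 (mod 7); the common zeros in that column are the intersection.
  x = 0: f ≡ 0 at y ∈ {6}; g ≡ 0 at y ∈ {0, 6}; common: {6}.
  x = 1: f ≡ 0 at y ∈ {1}; g ≡ 0 at y ∈ ∅; common: ∅.
  x = 2: f ≡ 0 at y ∈ {3}; g ≡ 0 at y ∈ ∅; common: ∅.
  x = 3: f ≡ 0 at y ∈ {5}; g ≡ 0 at y ∈ {0}; common: ∅.
  x = 4: f ≡ 0 at y ∈ {0}; g ≡ 0 at y ∈ {1, 4}; common: ∅.
  x = 5: f ≡ 0 at y ∈ {2}; g ≡ 0 at y ∈ {4, 6}; common: ∅.
  x = 6: f ≡ 0 at y ∈ {4}; g ≡ 0 at y ∈ ∅; common: ∅.
Collecting: common zeros = {(0, 6)}, so the count is 1.
Comparison with the Bézout bound: 1 ≤ 2 = deg(f)·deg(g), as expected for curves with no common component (the affine F_7-count falls short of the bound because intersections may lie at infinity, over extension fields, or carry multiplicity).
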